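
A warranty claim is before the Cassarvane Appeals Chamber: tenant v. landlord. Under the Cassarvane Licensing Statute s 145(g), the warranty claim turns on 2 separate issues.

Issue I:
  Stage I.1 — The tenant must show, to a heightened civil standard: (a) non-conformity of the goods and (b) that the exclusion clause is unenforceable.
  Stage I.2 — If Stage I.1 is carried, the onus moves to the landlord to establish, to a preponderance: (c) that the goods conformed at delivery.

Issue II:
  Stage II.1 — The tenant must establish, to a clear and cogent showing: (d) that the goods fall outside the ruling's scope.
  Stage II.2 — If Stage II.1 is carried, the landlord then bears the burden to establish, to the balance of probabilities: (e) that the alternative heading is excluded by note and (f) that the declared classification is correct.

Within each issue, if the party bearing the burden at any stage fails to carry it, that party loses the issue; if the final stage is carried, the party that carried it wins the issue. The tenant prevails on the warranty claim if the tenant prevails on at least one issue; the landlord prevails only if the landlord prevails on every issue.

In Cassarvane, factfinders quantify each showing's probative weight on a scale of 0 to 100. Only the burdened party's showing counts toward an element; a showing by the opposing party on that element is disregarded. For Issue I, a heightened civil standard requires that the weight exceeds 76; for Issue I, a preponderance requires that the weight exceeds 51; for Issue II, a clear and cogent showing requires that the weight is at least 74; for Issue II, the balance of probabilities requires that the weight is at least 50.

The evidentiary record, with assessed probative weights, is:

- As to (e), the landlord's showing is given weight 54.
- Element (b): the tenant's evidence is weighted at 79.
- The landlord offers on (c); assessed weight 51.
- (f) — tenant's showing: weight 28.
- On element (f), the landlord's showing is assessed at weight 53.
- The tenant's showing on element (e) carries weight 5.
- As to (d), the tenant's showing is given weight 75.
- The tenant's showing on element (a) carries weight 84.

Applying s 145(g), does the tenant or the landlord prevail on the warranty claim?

— Issue I —
At Stage I.1 the tenant must meet a heightened civil standard (weight exceeds 76): on (a) the weight is 84, which does exceed 76, so (a) meets the standard; on (b) the weight is 79, > 76, so (b) meets the standard.
  All elements met. The burden passes to the landlord.
At Stage I.2 the landlord must meet a preponderance (weight exceeds 51): on (c) the weight is 51, which does not exceed 51, so (c) does not meet the standard.
  Stage I.2 not carried; the landlord fails its burden.
The tenant prevails on this issue.
— Issue II —
Stage II.1 (tenant, a clear and cogent showing, weight is at least 74): (d) 75 ≥ 74 — meets.
  Stage II.1 is satisfied; the onus moves to the landlord.
Stage II.2 (landlord, the balance of probabilities, weight is at least 50): (e) 54 (tenant's 5 disregarded) ≥ 50 — meets; (f) 53 (tenant's 28 disregarded) ≥ 50 — meets.
  Stage II.2 carried; the final stage is satisfied.
Every stage carried; the landlord prevails on this issue.
Per-issue: Issue I → tenant; Issue II → landlord. The tenant must prevail on at least one issue; overall, the tenant prevails.

tenant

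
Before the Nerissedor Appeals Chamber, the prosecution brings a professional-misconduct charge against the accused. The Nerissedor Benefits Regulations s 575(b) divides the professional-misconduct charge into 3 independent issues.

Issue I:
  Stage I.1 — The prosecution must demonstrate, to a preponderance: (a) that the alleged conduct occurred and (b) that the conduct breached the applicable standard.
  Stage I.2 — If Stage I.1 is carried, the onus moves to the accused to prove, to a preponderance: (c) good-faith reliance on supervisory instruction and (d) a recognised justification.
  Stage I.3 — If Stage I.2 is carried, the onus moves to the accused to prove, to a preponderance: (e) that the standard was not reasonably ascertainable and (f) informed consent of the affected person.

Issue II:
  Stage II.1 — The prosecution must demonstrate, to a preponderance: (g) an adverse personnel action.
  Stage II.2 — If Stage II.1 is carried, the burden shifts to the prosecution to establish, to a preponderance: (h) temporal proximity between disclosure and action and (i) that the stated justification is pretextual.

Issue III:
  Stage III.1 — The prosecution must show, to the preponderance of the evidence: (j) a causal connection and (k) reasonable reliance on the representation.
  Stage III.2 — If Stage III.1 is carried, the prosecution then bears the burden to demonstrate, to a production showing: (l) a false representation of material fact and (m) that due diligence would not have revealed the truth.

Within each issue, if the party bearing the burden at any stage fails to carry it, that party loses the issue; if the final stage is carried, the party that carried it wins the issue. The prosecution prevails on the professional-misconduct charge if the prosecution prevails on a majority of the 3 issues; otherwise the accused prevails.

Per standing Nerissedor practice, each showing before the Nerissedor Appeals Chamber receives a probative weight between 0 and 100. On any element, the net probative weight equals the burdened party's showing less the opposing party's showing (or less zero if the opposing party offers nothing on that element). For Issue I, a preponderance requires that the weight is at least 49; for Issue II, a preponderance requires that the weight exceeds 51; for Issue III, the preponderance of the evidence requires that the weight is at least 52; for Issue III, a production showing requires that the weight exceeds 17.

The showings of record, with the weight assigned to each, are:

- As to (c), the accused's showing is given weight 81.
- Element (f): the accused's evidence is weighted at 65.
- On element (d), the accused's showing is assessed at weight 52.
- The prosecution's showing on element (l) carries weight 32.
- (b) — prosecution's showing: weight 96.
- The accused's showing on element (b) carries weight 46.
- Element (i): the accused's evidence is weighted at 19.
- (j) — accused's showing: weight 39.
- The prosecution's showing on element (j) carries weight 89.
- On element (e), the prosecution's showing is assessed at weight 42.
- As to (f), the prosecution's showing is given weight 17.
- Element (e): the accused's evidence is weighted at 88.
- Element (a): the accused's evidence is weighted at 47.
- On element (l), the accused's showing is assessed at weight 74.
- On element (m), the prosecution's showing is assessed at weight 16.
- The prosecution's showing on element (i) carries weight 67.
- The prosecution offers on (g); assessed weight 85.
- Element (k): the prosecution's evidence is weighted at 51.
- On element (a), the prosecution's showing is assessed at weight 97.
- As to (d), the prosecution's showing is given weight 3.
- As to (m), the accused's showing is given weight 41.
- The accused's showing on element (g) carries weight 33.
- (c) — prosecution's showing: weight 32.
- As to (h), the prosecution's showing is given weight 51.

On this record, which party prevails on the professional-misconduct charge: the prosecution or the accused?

— Issue I —
Stage I.1 — burden on prosecution; standard: a preponderance (weight is at least 49).
    (a): 97 − 47 = 50 ≥ 49 [met]
    (b): 96 − 46 = 50 ≥ 49 [met]
  All elements met. The burden passes to the accused.
Stage I.2 — burden on accused; standard: a preponderance (weight is at least 49).
    (c): 81 − 32 = 49 ≥ 49 [met]
    (d): 52 − 3 = 49 ≥ 49 [met]
  All elements met. The accused retains the burden for Stage I.3.
Stage I.3 — burden on accused; standard: a preponderance (weight is at least 49).
    (e): 88 − 42 = 46 < 49 [not met]
    (f): 65 − 17 = 48 < 49 [not met]
  The accused does not carry Stage I.3.
So the prosecution prevails on this issue.
— Issue II —
At Stage II.1 the prosecution must meet a preponderance (weight exceeds 51): on (g) the weight is 85 less the opposing 33 gives net 52, > 51, so (g) meets the standard.
  Stage II.1 carried; the burden remains with the prosecution.
At Stage II.2 the prosecution must meet a preponderance (weight exceeds 51): on (h) the weight is 51, which does not exceed 51, so (h) does not meet the standard; on (i) the weight is 67 less the opposing 19 gives net 48, ≤ 51, so (i) does not meet the standard.
  Not every element is met, so the prosecution fails to carry Stage II.2.
So the accused prevails on this issue.
— Issue III —
At Stage III.1 the prosecution must meet the preponderance of the evidence (weight is at least 52): on (j) the weight is 89 less the opposing 39 gives net 50, < 52, so (j) does not meet the standard; on (k) the weight is 51, < 52, so (k) does not meet the standard.
  The prosecution does not carry Stage III.1.
So the accused prevails on this issue.
Per-issue: Issue I → prosecution; Issue II → accused; Issue III → accused. The prosecution must prevail on a majority of issues; overall, the accused prevails.

accused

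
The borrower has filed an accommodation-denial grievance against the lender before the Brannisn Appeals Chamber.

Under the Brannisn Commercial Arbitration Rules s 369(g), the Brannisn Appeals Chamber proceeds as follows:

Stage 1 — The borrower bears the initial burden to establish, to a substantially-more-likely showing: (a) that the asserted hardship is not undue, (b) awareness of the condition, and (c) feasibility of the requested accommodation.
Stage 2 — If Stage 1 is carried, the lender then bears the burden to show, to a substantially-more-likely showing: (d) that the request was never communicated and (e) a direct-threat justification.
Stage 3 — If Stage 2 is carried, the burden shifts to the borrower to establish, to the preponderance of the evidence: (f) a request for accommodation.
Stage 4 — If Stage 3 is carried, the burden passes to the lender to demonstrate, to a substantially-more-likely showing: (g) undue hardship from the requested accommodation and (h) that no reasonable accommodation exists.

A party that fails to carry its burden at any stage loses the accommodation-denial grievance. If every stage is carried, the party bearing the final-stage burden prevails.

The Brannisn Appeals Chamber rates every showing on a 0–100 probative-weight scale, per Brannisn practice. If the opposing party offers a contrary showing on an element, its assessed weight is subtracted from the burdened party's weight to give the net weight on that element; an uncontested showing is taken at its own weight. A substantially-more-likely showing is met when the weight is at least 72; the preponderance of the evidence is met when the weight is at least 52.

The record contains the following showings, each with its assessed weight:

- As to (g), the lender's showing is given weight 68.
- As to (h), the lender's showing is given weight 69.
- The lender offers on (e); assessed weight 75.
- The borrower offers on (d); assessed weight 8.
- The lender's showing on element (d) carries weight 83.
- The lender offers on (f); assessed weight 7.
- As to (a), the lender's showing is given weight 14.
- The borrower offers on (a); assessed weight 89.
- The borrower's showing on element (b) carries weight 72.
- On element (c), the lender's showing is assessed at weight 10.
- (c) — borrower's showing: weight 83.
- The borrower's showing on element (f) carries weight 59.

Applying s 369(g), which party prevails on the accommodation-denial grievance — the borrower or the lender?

borrower

Stage 1 — burden on borrower; standard: a substantially-more-likely showing (weight is at least 72).
    (a): 89 − 14 = 75 ≥ 72 [met]
    (b): 72 ≥ 72 [met]
    (c): 83 − 10 = 73 ≥ 72 [met]
  Stage 1 carried; the burden shifts to the lender.
Stage 2 — burden on lender; standard: a substantially-more-likely showing (weight is at least 72).
    (d): 83 − 8 = 75 ≥ 72 [met]
    (e): 75 ≥ 72 [met]
  All elements met. The burden passes to the borrower.
Stage 3 — burden on borrower; standard: the preponderance of the evidence (weight is at least 52).
    (f): 59 − 7 = 52 ≥ 52 [met]
  Stage 3 carried; the burden shifts to the lender.
Stage 4 — burden on lender; standard: a substantially-more-likely showing (weight is at least 72).
    (g): 68 < 72 [not met]
    (h): 69 < 72 [not met]
  The lender does not carry Stage 4.
So the borrower prevails.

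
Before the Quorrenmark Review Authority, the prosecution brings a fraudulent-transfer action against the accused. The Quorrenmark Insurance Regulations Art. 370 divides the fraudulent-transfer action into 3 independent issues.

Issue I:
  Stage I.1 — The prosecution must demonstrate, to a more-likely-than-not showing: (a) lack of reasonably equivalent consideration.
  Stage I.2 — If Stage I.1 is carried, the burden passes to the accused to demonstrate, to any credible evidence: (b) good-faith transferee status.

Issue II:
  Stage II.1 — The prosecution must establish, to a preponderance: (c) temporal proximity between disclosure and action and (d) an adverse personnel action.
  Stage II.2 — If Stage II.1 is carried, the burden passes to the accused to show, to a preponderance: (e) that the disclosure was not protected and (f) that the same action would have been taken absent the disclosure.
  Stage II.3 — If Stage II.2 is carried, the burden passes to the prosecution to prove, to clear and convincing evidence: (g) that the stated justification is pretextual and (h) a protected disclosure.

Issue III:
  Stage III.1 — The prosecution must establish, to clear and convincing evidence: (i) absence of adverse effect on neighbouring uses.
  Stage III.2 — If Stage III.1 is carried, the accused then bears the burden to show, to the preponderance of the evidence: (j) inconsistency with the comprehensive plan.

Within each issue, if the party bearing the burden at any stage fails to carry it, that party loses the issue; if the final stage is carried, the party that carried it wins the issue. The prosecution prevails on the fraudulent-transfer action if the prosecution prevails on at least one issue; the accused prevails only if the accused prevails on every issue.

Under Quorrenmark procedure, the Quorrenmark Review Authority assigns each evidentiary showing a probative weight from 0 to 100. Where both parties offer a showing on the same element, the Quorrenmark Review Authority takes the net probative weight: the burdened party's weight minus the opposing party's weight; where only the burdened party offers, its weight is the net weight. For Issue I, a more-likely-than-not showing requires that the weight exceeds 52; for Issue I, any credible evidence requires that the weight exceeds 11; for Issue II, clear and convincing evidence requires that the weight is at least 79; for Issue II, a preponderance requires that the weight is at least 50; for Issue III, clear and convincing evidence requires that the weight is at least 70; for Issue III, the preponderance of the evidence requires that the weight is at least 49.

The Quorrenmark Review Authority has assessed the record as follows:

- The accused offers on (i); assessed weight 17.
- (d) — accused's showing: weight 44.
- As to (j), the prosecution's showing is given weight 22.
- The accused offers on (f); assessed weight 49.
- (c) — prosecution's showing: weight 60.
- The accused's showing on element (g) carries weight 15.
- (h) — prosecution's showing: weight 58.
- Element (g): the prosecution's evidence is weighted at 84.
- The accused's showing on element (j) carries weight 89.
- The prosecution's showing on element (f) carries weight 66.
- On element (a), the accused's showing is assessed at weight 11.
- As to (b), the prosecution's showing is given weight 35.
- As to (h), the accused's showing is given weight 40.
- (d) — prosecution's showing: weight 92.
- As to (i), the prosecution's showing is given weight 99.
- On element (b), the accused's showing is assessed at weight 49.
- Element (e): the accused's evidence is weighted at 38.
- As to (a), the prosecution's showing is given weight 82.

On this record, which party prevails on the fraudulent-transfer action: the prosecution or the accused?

— Issue I —
Stage I.1 — burden on prosecution; standard: a more-likely-than-not showing (weight exceeds 52).
    (a): 82 − 11 = 71 > 52 [met]
  The prosecution carries Stage I.1; the accused now bears the burden.
Stage I.2 — burden on accused; standard: any credible evidence (weight exceeds 11).
    (b): 49 − 35 = 14 > 11 [met]
  All elements met at the final stage.
All stages carried — the accused prevails on this issue.
— Issue II —
Stage II.1 — burden on prosecution; standard: a preponderance (weight is at least 50).
    (c): 60 ≥ 50 [met]
    (d): 92 − 44 = 48 < 50 [not met]
  The prosecution does not carry Stage II.1.
So the accused prevails on this issue.
— Issue III —
Stage III.1 — burden on prosecution; standard: clear and convincing evidence (weight is at least 70).
    (i): 99 − 17 = 82 ≥ 70 [met]
  All elements met. The burden passes to the accused.
Stage III.2 — burden on accused; standard: the preponderance of the evidence (weight is at least 49).
    (j): 89 − 22 = 67 ≥ 49 [met]
  The accused carries the last stage.
With every stage satisfied, the accused prevails on this issue.
Per-issue: Issue I → accused; Issue II → accused; Issue III → accused. The prosecution must prevail on at least one issue; overall, the accused prevails.

accused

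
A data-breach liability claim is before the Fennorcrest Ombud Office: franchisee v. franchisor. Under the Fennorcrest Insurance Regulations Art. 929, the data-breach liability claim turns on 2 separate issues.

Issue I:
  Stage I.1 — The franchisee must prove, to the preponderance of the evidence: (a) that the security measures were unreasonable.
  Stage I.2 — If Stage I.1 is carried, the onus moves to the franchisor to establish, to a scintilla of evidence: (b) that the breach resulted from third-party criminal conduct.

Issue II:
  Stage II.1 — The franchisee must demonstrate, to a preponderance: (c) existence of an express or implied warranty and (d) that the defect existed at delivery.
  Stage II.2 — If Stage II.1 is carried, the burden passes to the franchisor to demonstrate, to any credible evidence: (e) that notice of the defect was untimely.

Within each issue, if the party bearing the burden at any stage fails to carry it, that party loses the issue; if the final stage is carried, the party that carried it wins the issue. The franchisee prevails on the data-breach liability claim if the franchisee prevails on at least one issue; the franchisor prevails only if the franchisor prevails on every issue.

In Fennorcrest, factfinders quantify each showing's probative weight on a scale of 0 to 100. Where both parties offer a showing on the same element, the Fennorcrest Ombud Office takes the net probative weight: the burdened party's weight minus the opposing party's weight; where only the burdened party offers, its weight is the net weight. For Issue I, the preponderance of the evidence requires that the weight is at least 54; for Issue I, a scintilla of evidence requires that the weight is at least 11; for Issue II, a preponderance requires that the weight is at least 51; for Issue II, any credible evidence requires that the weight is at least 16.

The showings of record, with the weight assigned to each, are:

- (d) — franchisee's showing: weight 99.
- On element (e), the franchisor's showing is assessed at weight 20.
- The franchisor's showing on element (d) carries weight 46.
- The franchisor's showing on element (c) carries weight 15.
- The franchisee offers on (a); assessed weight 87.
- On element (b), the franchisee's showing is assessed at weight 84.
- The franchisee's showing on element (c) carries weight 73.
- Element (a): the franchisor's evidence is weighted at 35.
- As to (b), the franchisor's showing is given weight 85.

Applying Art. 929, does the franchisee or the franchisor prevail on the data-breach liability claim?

franchisor

— Issue I —
Stage I.1 (franchisee, the preponderance of the evidence, weight is at least 54): (a) net 87−35=52 < 54 — fails.
  The franchisee does not carry Stage I.1.
The analysis ends at Stage I.1; the franchisor prevails on this issue.
— Issue II —
At Stage II.1 the franchisee must meet a preponderance (weight is at least 51): on (c) the weight is 73 less the opposing 15 gives net 58, ≥ 51, so (c) meets the standard; on (d) the weight is 99 less the opposing 46 gives net 53, ≥ 51, so (d) meets the standard.
  All elements met. The burden passes to the franchisor.
At Stage II.2 the franchisor must meet any credible evidence (weight is at least 16): on (e) the weight is 20, which does reach 16, so (e) meets the standard.
  All elements met at the final stage.
With every stage satisfied, the franchisor prevails on this issue.
Per-issue: Issue I → franchisor; Issue II → franchisor. The franchisee must prevail on at least one issue; overall, the franchisor prevails.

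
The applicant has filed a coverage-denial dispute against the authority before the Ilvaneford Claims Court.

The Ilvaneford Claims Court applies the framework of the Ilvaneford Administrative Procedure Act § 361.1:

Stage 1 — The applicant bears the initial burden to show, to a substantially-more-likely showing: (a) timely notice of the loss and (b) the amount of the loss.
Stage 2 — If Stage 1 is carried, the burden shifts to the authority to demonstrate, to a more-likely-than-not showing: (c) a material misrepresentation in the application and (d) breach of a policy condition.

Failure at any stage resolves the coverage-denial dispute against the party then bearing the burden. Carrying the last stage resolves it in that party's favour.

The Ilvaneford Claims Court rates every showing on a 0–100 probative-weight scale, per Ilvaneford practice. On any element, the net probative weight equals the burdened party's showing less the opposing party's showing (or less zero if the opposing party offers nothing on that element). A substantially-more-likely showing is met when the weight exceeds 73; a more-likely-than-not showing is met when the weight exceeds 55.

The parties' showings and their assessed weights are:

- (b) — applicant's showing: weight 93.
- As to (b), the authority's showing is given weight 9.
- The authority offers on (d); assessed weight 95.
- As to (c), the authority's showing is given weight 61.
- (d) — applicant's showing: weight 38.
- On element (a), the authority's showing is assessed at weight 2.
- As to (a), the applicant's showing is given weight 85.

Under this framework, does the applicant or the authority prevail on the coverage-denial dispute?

At Stage 1 the applicant must meet a substantially-more-likely showing (weight exceeds 73): on (a) the weight is 85 less the opposing 2 gives net 83, which does exceed 73, so (a) meets the standard; on (b) the weight is 93 less the opposing 9 gives net 84, which does exceed 73, so (b) meets the standard.
  All elements met. The burden passes to the authority.
At Stage 2 the authority must meet a more-likely-than-not showing (weight exceeds 55): on (c) the weight is 61, which does exceed 55, so (c) meets the standard; on (d) the weight is 95 less the opposing 38 gives net 57, which does exceed 55, so (d) meets the standard.
  All elements met at the final stage.
With every stage satisfied, the authority prevails.

authority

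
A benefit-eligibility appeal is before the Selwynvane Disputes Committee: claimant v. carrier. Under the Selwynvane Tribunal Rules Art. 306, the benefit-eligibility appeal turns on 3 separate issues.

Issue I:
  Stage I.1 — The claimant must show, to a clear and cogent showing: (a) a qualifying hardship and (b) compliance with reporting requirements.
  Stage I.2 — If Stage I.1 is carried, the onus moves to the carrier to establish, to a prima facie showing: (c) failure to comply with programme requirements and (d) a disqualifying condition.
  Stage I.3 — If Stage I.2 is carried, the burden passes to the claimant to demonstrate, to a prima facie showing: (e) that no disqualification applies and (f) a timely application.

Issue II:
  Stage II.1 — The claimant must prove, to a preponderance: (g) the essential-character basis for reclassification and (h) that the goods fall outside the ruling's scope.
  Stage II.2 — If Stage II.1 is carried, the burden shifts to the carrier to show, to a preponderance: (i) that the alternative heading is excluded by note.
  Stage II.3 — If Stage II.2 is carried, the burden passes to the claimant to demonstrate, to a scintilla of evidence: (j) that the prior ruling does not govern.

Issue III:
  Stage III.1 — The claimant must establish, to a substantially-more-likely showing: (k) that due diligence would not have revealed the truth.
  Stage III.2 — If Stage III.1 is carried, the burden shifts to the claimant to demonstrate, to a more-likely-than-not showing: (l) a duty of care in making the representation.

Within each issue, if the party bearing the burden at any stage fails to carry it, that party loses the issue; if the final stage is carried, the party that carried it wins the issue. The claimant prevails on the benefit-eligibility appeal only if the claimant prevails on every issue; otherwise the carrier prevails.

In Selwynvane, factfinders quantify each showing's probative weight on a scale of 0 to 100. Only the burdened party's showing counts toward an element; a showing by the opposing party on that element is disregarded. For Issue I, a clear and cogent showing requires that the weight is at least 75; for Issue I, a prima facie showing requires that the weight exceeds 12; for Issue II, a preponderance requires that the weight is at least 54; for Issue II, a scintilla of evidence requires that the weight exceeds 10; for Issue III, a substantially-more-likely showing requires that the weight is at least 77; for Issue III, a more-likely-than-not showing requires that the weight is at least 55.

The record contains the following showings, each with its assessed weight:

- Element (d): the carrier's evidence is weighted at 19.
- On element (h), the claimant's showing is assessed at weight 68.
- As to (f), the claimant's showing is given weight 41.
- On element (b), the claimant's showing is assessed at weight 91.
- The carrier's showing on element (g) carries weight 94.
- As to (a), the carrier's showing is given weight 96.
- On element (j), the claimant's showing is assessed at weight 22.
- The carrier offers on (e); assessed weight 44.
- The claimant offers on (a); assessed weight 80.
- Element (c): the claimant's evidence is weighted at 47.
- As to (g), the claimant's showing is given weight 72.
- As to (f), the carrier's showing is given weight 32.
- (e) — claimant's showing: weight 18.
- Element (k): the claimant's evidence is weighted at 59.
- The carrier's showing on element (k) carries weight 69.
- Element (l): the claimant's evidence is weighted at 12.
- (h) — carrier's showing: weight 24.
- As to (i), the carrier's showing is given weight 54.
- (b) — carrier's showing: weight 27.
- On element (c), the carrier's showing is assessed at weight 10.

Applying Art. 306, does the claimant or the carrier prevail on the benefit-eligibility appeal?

— Issue I —
Stage I.1 (claimant, a clear and cogent showing, weight is at least 75): (a) 80 (carrier's 96 disregarded) ≥ 75 — meets; (b) 91 (carrier's 27 disregarded) ≥ 75 — meets.
  All elements met. The burden passes to the carrier.
Stage I.2 (carrier, a prima facie showing, weight exceeds 12): (c) 10 (claimant's 47 disregarded) ≤ 12 — fails; (d) 19 > 12 — meets.
  The carrier does not carry Stage I.2.
The claimant prevails on this issue.
— Issue II —
Stage II.1 (claimant, a preponderance, weight is at least 54): (g) 72 (carrier's 94 disregarded) ≥ 54 — meets; (h) 68 (carrier's 24 disregarded) ≥ 54 — meets.
  The claimant carries Stage II.1; the carrier now bears the burden.
Stage II.2 (carrier, a preponderance, weight is at least 54): (i) 54 ≥ 54 — meets.
  Stage II.2 carried; the burden shifts to the claimant.
Stage II.3 (claimant, a scintilla of evidence, weight exceeds 10): (j) 22 > 10 — meets.
  Stage II.3 carried; the final stage is satisfied.
Every stage carried; the claimant prevails on this issue.
— Issue III —
Stage III.1 — burden on claimant; standard: a substantially-more-likely showing (weight is at least 77).
    (k): 59 (carrier's 69 disregarded) < 77 [not met]
  The claimant does not carry Stage III.1.
The carrier prevails on this issue.
Per-issue: Issue I → claimant; Issue II → claimant; Issue III → carrier. The claimant must prevail on every issue; overall, the carrier prevails.

carrier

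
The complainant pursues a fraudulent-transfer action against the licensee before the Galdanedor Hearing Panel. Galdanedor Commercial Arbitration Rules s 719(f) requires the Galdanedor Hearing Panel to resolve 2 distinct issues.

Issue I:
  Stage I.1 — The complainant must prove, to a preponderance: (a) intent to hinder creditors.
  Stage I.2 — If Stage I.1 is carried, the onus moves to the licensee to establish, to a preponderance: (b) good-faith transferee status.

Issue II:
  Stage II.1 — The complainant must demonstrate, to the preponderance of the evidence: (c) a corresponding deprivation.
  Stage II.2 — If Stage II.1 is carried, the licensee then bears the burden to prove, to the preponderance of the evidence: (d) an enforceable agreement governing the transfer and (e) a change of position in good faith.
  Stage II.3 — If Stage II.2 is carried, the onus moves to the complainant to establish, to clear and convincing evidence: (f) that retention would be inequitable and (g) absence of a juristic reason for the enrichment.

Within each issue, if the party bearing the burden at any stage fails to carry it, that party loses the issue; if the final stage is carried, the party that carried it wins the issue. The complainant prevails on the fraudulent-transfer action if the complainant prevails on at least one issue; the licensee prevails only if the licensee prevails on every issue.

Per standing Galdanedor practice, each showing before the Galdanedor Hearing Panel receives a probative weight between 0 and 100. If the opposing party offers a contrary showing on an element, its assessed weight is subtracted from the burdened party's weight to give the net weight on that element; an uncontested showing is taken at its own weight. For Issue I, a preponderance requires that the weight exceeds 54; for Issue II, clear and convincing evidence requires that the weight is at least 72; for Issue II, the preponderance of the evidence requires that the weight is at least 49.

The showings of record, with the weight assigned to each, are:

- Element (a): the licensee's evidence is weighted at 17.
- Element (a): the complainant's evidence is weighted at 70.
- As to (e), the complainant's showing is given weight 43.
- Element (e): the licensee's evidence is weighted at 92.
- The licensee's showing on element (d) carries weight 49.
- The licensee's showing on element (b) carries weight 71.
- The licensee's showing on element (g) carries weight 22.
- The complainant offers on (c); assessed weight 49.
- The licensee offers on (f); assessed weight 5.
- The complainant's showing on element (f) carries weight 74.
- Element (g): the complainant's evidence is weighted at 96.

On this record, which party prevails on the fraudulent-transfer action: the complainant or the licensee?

licensee

— Issue I —
Stage I.1 — burden on complainant; standard: a preponderance (weight exceeds 54).
    (a): 70 − 17 = 53 ≤ 54 [not met]
  Not every element is met, so the complainant fails to carry Stage I.1.
The licensee prevails on this issue.
— Issue II —
Stage II.1 (complainant, the preponderance of the evidence, weight is at least 49): (c) 49 ≥ 49 — meets.
  Stage II.1 is satisfied; the onus moves to the licensee.
Stage II.2 (licensee, the preponderance of the evidence, weight is at least 49): (d) 49 ≥ 49 — meets; (e) net 92−43=49 ≥ 49 — meets.
  Stage II.2 is satisfied; the onus moves to the complainant.
Stage II.3 (complainant, clear and convincing evidence, weight is at least 72): (f) net 74−5=69 < 72 — fails; (g) net 96−22=74 ≥ 72 — meets.
  Stage II.3 not carried; the complainant fails its burden.
So the licensee prevails on this issue.
Per-issue: Issue I → licensee; Issue II → licensee. The complainant must prevail on at least one issue; overall, the licensee prevails.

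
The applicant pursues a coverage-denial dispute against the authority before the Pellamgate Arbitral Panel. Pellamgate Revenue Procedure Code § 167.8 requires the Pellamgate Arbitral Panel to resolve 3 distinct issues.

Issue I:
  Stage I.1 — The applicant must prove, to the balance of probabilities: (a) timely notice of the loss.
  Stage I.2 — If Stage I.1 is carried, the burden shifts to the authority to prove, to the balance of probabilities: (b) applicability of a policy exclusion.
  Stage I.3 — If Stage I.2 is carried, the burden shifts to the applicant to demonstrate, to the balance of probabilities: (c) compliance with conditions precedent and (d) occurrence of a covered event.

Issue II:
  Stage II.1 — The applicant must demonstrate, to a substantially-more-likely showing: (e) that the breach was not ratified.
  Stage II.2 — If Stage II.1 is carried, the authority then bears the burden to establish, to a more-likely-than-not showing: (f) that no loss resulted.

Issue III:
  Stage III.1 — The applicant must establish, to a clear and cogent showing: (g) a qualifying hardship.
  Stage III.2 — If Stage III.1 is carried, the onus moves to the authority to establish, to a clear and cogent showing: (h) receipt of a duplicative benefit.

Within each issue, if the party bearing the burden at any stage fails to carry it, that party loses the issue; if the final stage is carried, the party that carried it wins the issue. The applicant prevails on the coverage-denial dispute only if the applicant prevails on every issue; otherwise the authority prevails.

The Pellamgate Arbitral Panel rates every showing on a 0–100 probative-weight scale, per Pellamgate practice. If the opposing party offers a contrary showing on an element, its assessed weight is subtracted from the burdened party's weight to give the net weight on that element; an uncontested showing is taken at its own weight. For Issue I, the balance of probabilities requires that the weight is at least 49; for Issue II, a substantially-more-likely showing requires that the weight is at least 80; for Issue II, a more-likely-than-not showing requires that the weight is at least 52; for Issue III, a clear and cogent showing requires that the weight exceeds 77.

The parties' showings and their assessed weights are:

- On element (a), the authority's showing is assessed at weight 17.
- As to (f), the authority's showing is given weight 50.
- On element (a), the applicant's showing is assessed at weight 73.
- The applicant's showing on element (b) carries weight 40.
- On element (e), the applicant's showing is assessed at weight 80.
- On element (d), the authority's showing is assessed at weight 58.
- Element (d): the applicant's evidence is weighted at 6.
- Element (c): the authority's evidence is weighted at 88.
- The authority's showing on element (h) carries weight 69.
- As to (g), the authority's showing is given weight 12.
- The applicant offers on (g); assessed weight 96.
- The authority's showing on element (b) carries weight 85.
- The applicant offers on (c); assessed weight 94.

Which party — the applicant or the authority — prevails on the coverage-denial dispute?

applicant

— Issue I —
Stage I.1 — burden on applicant; standard: the balance of probabilities (weight is at least 49).
    (a): 73 − 17 = 56 ≥ 49 [met]
  Stage I.1 is satisfied; the onus moves to the authority.
Stage I.2 — burden on authority; standard: the balance of probabilities (weight is at least 49).
    (b): 85 − 40 = 45 < 49 [not met]
  The authority does not carry Stage I.2.
So the applicant prevails on this issue.
— Issue II —
At Stage II.1 the applicant must meet a substantially-more-likely showing (weight is at least 80): on (e) the weight is 80, which does reach 80, so (e) meets the standard.
  Stage II.1 carried; the burden shifts to the authority.
At Stage II.2 the authority must meet a more-likely-than-not showing (weight is at least 52): on (f) the weight is 50, < 52, so (f) does not meet the standard.
  Stage II.2 not carried; the authority fails its burden.
So the applicant prevails on this issue.
— Issue III —
At Stage III.1 the applicant must meet a clear and cogent showing (weight exceeds 77): on (g) the weight is 96 less the opposing 12 gives net 84, > 77, so (g) meets the standard.
  Stage III.1 carried; the burden shifts to the authority.
At Stage III.2 the authority must meet a clear and cogent showing (weight exceeds 77): on (h) the weight is 69, which does not exceed 77, so (h) does not meet the standard.
  Not every element is met, so the authority fails to carry Stage III.2.
The applicant prevails on this issue.
Per-issue: Issue I → applicant; Issue II → applicant; Issue III → applicant. The applicant must prevail on every issue; overall, the applicant prevails.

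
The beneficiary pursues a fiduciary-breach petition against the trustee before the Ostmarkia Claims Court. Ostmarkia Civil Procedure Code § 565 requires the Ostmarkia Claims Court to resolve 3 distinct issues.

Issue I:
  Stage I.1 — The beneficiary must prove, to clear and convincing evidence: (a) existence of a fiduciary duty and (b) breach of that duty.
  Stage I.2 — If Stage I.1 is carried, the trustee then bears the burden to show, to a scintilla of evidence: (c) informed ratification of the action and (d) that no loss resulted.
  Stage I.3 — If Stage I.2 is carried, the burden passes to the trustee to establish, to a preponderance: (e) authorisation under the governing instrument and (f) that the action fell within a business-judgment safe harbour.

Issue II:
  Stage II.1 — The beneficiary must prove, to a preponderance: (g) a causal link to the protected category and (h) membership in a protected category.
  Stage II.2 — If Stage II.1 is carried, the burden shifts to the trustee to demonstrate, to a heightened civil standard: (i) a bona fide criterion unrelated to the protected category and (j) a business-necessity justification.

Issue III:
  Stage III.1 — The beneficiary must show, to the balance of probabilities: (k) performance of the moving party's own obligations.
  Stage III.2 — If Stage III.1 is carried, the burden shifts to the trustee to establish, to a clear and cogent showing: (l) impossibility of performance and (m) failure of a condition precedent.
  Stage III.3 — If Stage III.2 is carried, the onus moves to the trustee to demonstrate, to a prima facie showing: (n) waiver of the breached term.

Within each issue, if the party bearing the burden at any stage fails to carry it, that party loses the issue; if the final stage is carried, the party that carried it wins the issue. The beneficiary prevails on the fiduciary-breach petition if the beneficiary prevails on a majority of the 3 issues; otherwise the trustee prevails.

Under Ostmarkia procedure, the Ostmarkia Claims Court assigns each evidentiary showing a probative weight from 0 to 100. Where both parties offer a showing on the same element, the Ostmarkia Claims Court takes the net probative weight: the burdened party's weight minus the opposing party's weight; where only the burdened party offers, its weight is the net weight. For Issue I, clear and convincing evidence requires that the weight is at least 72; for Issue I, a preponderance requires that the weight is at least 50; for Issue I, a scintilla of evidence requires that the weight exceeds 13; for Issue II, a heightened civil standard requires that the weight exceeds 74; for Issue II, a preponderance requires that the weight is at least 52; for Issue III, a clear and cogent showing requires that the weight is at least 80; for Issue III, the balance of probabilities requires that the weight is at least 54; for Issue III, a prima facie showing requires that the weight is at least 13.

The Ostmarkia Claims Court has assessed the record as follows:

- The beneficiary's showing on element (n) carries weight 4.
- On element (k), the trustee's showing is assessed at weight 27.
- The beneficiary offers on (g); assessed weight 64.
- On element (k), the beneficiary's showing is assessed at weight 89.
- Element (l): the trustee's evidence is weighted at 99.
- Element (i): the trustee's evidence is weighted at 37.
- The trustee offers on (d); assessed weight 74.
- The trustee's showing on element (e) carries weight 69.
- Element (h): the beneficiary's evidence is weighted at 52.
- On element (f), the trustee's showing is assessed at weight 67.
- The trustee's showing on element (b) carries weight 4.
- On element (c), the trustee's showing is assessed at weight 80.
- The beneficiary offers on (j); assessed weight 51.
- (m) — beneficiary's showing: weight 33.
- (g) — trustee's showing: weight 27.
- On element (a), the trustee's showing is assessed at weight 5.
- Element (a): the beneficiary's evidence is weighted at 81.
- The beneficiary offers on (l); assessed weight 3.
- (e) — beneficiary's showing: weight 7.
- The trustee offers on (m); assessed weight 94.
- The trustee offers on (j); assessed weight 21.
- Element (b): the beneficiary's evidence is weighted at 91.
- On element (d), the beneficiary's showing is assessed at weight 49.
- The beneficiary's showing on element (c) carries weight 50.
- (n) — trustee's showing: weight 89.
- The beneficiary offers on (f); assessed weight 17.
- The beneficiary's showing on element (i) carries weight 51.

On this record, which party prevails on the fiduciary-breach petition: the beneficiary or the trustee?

— Issue I —
Stage I.1 — burden on beneficiary; standard: clear and convincing evidence (weight is at least 72).
    (a): 81 − 5 = 76 ≥ 72 [met]
    (b): 91 − 4 = 87 ≥ 72 [met]
  Stage I.1 carried; the burden shifts to the trustee.
Stage I.2 — burden on trustee; standard: a scintilla of evidence (weight exceeds 13).
    (c): 80 − 50 = 30 > 13 [met]
    (d): 74 − 49 = 25 > 13 [met]
  Stage I.2 is satisfied; the trustee continues to bear the burden.
Stage I.3 — burden on trustee; standard: a preponderance (weight is at least 50).
    (e): 69 − 7 = 62 ≥ 50 [met]
    (f): 67 − 17 = 50 ≥ 50 [met]
  All elements met at the final stage.
Every stage carried; the trustee prevails on this issue.
— Issue II —
Stage II.1 (beneficiary, a preponderance, weight is at least 52): (g) net 64−27=37 < 52 — fails; (h) 52 ≥ 52 — meets.
  The beneficiary does not carry Stage II.1.
The trustee prevails on this issue.
— Issue III —
At Stage III.1 the beneficiary must meet the balance of probabilities (weight is at least 54): on (k) the weight is 89 less the opposing 27 gives net 62, ≥ 54, so (k) meets the standard.
  The beneficiary carries Stage III.1; the trustee now bears the burden.
At Stage III.2 the trustee must meet a clear and cogent showing (weight is at least 80): on (l) the weight is 99 less the opposing 3 gives net 96, ≥ 80, so (l) meets the standard; on (m) the weight is 94 less the opposing 33 gives net 61, < 80, so (m) does not meet the standard.
  Not every element is met, so the trustee fails to carry Stage III.2.
The beneficiary prevails on this issue.
Per-issue: Issue I → trustee; Issue II → trustee; Issue III → beneficiary. The beneficiary must prevail on a majority of issues; overall, the trustee prevails.

trustee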